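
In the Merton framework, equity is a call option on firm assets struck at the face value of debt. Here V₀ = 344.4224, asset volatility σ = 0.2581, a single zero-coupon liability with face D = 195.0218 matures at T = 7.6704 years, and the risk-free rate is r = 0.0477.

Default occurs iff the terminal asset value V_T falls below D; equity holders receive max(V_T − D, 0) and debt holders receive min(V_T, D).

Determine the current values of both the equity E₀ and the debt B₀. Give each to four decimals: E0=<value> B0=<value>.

E0=215.7722 B0=128.6502

d₁ = [ln(V₀/D) + (r + σ²/2)T] / (σ√T)
   = [ln(344.4224/195.0218) + (0.0477 + 0.5·0.2581²)·7.6704] / (0.2581·√7.6704)
   = [0.568757 + 0.621362] / 0.714821 = 1.664921
d₂ = d₁ − σ√T = 1.664921 − 0.714821 = 0.950101
N(d₁) = 0.952036,  N(d₂) = 0.828969,  e^(−rT) = 0.693587
E₀ = V₀·N(d₁) − D·e^(−rT)·N(d₂)
   = 344.4224·0.952036 − 195.0218·0.693587·0.828969 = 215.772175
B₀ = V₀ − E₀ = 344.4224 − 215.772175 = 128.650225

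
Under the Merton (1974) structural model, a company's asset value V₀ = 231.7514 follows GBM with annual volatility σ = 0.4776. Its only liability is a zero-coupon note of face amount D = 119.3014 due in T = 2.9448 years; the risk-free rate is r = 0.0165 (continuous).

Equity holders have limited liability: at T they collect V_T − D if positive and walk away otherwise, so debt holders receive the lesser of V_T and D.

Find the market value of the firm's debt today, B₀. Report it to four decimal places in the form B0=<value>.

d₁ = [ln(V₀/D) + (r + σ²/2)T] / (σ√T)
   = [ln(231.7514/119.3014) + (0.0165 + 0.5·0.4776²)·2.9448] / (0.4776·√2.9448)
   = [0.664012 + 0.384446] / 0.819582 = 1.279260
d₂ = d₁ − σ√T = 1.279260 − 0.819582 = 0.459679
N(d₁) = 0.899597,  N(d₂) = 0.677127,  e^(−rT) = 0.952572
E₀ = V₀·N(d₁) − D·e^(−rT)·N(d₂)
   = 231.7514·0.899597 − 119.3014·0.952572·0.677127 = 131.532093
B₀ = V₀ − E₀ = 231.7514 − 131.532093 = 100.219307

B0=100.2193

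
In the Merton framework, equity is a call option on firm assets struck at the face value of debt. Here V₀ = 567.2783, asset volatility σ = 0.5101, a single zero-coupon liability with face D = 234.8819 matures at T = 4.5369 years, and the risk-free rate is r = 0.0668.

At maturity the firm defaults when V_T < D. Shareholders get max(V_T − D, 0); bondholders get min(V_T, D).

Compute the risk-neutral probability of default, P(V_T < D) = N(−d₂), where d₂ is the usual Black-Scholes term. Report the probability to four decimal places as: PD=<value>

PD=0.2921

d₁ = [ln(V₀/D) + (r + σ²/2)T] / (σ√T)
   = [ln(567.2783/234.8819) + (0.0668 + 0.5·0.5101²)·4.5369] / (0.5101·√4.5369)
   = [0.881767 + 0.893320] / 1.086513 = 1.633747
d₂ = d₁ − σ√T = 1.633747 − 1.086513 = 0.547234
risk-neutral PD = N(−d₂) = N(-0.547234) = 0.292109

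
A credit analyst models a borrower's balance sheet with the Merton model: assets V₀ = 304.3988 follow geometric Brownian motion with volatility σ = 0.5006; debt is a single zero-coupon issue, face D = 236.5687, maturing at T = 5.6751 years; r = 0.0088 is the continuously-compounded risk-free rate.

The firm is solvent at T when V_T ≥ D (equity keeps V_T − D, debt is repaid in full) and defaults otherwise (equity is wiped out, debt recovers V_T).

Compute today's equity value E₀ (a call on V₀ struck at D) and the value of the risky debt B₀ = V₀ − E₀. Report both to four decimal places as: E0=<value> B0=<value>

E0=161.8716 B0=142.5272

d₁ = [ln(V₀/D) + (r + σ²/2)T] / (σ√T)
   = [ln(304.3988/236.5687) + (0.0088 + 0.5·0.5006²)·5.6751] / (0.5006·√5.6751)
   = [0.252100 + 0.761032] / 1.192553 = 0.849549
d₂ = d₁ − σ√T = 0.849549 − 1.192553 = -0.343004
N(d₁) = 0.802212,  N(d₂) = 0.365798,  e^(−rT) = 0.951286
E₀ = V₀·N(d₁) − D·e^(−rT)·N(d₂)
   = 304.3988·0.802212 − 236.5687·0.951286·0.365798 = 161.871635
B₀ = V₀ − E₀ = 304.3988 − 161.871635 = 142.527165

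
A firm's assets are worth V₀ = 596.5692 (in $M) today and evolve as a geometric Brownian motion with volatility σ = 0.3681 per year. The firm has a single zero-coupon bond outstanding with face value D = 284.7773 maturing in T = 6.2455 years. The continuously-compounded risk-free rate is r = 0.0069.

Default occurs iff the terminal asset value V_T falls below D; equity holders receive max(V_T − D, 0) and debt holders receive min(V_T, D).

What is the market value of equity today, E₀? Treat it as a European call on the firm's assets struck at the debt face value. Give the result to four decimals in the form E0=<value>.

E0=362.0584

d₁ = [ln(V₀/D) + (r + σ²/2)T] / (σ√T)
   = [ln(596.5692/284.7773) + (0.0069 + 0.5·0.3681²)·6.2455] / (0.3681·√6.2455)
   = [0.739488 + 0.466219] / 0.919919 = 1.310667
d₂ = d₁ − σ√T = 1.310667 − 0.919919 = 0.390748
N(d₁) = 0.905015,  N(d₂) = 0.652008,  e^(−rT) = 0.957821
E₀ = V₀·N(d₁) − D·e^(−rT)·N(d₂)
   = 596.5692·0.905015 − 284.7773·0.957821·0.652008 = 362.058408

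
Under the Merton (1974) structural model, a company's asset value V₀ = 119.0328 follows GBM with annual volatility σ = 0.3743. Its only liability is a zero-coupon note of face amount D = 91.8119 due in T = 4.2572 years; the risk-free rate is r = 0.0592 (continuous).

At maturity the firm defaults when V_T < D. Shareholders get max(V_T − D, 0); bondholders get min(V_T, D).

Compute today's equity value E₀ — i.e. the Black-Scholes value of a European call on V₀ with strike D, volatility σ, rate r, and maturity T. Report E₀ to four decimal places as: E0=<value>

E0=58.0673

d₁ = [ln(V₀/D) + (r + σ²/2)T] / (σ√T)
   = [ln(119.0328/91.8119) + (0.0592 + 0.5·0.3743²)·4.2572] / (0.3743·√4.2572)
   = [0.259657 + 0.550244] / 0.772293 = 1.048698
d₂ = d₁ − σ√T = 1.048698 − 0.772293 = 0.276405
N(d₁) = 0.852841,  N(d₂) = 0.608881,  e^(−rT) = 0.777224
E₀ = V₀·N(d₁) − D·e^(−rT)·N(d₂)
   = 119.0328·0.852841 − 91.8119·0.777224·0.608881 = 58.067256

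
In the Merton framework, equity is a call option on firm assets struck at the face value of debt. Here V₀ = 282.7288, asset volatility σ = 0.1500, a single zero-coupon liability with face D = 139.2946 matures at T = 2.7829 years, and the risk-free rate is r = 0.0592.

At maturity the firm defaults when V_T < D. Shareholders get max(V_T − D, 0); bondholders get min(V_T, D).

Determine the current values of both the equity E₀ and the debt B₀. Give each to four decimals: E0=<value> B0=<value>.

E0=164.5948 B0=118.1340

d₁ = [ln(V₀/D) + (r + σ²/2)T] / (σ√T)
   = [ln(282.7288/139.2946) + (0.0592 + 0.5·0.1500²)·2.7829] / (0.1500·√2.7829)
   = [0.707897 + 0.196055] / 0.250230 = 3.612480
d₂ = d₁ − σ√T = 3.612480 − 0.250230 = 3.362250
N(d₁) = 0.999848,  N(d₂) = 0.999613,  e^(−rT) = 0.848108
E₀ = V₀·N(d₁) − D·e^(−rT)·N(d₂)
   = 282.7288·0.999848 − 139.2946·0.848108·0.999613 = 164.594774
B₀ = V₀ − E₀ = 282.7288 − 164.594774 = 118.134026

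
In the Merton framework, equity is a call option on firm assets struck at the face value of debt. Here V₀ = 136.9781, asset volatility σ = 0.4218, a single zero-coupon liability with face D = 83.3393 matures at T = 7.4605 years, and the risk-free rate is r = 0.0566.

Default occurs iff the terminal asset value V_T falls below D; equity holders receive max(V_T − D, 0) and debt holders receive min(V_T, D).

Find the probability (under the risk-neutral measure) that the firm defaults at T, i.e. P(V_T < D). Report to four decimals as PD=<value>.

d₁ = [ln(V₀/D) + (r + σ²/2)T] / (σ√T)
   = [ln(136.9781/83.3393) + (0.0566 + 0.5·0.4218²)·7.4605] / (0.4218·√7.4605)
   = [0.496901 + 1.085933] / 1.152101 = 1.373867
d₂ = d₁ − σ√T = 1.373867 − 1.152101 = 0.221766
risk-neutral PD = N(−d₂) = N(-0.221766) = 0.412248

PD=0.4122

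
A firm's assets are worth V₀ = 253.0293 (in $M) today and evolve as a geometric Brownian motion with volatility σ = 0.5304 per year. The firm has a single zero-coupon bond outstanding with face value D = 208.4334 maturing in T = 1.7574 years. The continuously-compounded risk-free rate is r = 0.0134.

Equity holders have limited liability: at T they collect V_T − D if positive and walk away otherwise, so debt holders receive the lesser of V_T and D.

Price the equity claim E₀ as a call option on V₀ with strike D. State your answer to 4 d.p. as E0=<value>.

E0=90.3123

d₁ = [ln(V₀/D) + (r + σ²/2)T] / (σ√T)
   = [ln(253.0293/208.4334) + (0.0134 + 0.5·0.5304²)·1.7574] / (0.5304·√1.7574)
   = [0.193886 + 0.270749] / 0.703135 = 0.660804
d₂ = d₁ − σ√T = 0.660804 − 0.703135 = -0.042331
N(d₁) = 0.745631,  N(d₂) = 0.483117,  e^(−rT) = 0.976726
E₀ = V₀·N(d₁) − D·e^(−rT)·N(d₂)
   = 253.0293·0.745631 − 208.4334·0.976726·0.483117 = 90.312342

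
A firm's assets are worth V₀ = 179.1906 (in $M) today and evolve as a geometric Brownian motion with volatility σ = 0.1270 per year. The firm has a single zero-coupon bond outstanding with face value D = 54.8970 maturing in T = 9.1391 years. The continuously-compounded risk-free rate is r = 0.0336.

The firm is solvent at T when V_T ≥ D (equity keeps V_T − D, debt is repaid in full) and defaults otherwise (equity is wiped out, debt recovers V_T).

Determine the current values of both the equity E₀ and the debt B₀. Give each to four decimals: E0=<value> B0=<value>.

d₁ = [ln(V₀/D) + (r + σ²/2)T] / (σ√T)
   = [ln(179.1906/54.8970) + (0.0336 + 0.5·0.1270²)·9.1391] / (0.1270·√9.1391)
   = [1.182991 + 0.380776] / 0.383933 = 4.073022
d₂ = d₁ − σ√T = 4.073022 − 0.383933 = 3.689089
N(d₁) = 0.999977,  N(d₂) = 0.999887,  e^(−rT) = 0.735596
E₀ = V₀·N(d₁) − D·e^(−rT)·N(d₂)
   = 179.1906·0.999977 − 54.8970·0.735596·0.999887 = 138.808954
B₀ = V₀ − E₀ = 179.1906 − 138.808954 = 40.381646

E0=138.8090 B0=40.3816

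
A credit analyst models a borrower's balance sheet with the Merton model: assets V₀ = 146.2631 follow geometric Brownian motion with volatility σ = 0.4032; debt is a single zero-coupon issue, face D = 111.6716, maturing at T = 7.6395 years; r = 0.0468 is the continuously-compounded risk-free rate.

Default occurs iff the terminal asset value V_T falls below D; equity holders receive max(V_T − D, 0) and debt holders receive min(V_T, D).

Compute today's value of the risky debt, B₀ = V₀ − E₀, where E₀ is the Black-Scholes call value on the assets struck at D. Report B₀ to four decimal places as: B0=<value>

d₁ = [ln(V₀/D) + (r + σ²/2)T] / (σ√T)
   = [ln(146.2631/111.6716) + (0.0468 + 0.5·0.4032²)·7.6395] / (0.4032·√7.6395)
   = [0.269845 + 0.978506] / 1.114431 = 1.120169
d₂ = d₁ − σ√T = 1.120169 − 1.114431 = 0.005739
N(d₁) = 0.868679,  N(d₂) = 0.502289,  e^(−rT) = 0.699403
E₀ = V₀·N(d₁) − D·e^(−rT)·N(d₂)
   = 146.2631·0.868679 − 111.6716·0.699403·0.502289 = 87.825189
B₀ = V₀ − E₀ = 146.2631 − 87.825189 = 58.437911

B0=58.4379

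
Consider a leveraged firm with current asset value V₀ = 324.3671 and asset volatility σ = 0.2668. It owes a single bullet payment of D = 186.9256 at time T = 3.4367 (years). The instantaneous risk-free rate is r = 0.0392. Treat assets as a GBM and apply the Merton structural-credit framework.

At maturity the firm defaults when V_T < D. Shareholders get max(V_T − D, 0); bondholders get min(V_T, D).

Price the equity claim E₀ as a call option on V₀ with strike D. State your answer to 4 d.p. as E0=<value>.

E0=165.2079

d₁ = [ln(V₀/D) + (r + σ²/2)T] / (σ√T)
   = [ln(324.3671/186.9256) + (0.0392 + 0.5·0.2668²)·3.4367] / (0.2668·√3.4367)
   = [0.551165 + 0.257035] / 0.494603 = 1.634038
d₂ = d₁ − σ√T = 1.634038 − 0.494603 = 1.139435
N(d₁) = 0.948875,  N(d₂) = 0.872739,  e^(−rT) = 0.873962
E₀ = V₀·N(d₁) − D·e^(−rT)·N(d₂)
   = 324.3671·0.948875 − 186.9256·0.873962·0.872739 = 165.207937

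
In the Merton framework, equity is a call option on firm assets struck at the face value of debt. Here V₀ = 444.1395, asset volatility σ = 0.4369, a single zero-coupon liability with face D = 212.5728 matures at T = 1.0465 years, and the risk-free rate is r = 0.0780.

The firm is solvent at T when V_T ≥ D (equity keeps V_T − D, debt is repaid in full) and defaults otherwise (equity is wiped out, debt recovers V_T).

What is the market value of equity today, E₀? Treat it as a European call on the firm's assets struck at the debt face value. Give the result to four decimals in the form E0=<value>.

E0=249.9349

d₁ = [ln(V₀/D) + (r + σ²/2)T] / (σ√T)
   = [ln(444.1395/212.5728) + (0.0780 + 0.5·0.4369²)·1.0465] / (0.4369·√1.0465)
   = [0.736854 + 0.181506] / 0.446943 = 2.054761
d₂ = d₁ − σ√T = 2.054761 − 0.446943 = 1.607818
N(d₁) = 0.980049,  N(d₂) = 0.946063,  e^(−rT) = 0.921616
E₀ = V₀·N(d₁) − D·e^(−rT)·N(d₂)
   = 444.1395·0.980049 − 212.5728·0.921616·0.946063 = 249.934943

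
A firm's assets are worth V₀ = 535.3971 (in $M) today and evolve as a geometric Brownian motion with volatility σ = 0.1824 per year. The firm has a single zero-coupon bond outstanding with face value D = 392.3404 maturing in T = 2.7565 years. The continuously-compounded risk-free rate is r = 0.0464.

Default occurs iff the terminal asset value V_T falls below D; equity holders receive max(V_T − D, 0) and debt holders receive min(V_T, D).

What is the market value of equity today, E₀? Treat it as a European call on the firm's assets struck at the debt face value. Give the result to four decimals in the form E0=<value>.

d₁ = [ln(V₀/D) + (r + σ²/2)T] / (σ√T)
   = [ln(535.3971/392.3404) + (0.0464 + 0.5·0.1824²)·2.7565] / (0.1824·√2.7565)
   = [0.310879 + 0.173756] / 0.302833 = 1.600334
d₂ = d₁ − σ√T = 1.600334 − 0.302833 = 1.297500
N(d₁) = 0.945238,  N(d₂) = 0.902770,  e^(−rT) = 0.879940
E₀ = V₀·N(d₁) − D·e^(−rT)·N(d₂)
   = 535.3971·0.945238 − 392.3404·0.879940·0.902770 = 194.408677

E0=194.4087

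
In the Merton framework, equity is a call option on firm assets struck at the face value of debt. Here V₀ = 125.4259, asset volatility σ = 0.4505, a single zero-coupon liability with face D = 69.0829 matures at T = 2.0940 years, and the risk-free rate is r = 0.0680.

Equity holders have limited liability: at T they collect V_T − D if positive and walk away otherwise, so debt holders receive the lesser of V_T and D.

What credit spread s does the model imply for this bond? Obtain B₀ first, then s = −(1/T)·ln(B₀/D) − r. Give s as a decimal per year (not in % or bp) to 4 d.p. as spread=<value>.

d₁ = [ln(V₀/D) + (r + σ²/2)T] / (σ√T)
   = [ln(125.4259/69.0829) + (0.0680 + 0.5·0.4505²)·2.0940] / (0.4505·√2.0940)
   = [0.596408 + 0.354881] / 0.651903 = 1.459249
d₂ = d₁ − σ√T = 1.459249 − 0.651903 = 0.807345
N(d₁) = 0.927752,  N(d₂) = 0.790266,  e^(−rT) = 0.867281
E₀ = V₀·N(d₁) − D·e^(−rT)·N(d₂)
   = 125.4259·0.927752 − 69.0829·0.867281·0.790266 = 69.015836
B₀ = V₀ − E₀ = 125.4259 − 69.015836 = 56.410064
spread = −(1/T)·ln(B₀/D) − r = −(1/2.0940)·ln(56.410064/69.0829) − 0.0680 = 0.02878112

spread=0.0288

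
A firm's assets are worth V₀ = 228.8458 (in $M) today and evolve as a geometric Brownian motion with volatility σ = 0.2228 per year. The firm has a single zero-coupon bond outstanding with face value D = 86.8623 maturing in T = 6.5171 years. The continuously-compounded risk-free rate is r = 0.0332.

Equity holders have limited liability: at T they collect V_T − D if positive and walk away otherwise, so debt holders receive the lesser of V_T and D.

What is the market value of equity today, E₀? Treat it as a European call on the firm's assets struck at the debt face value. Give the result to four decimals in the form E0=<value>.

d₁ = [ln(V₀/D) + (r + σ²/2)T] / (σ√T)
   = [ln(228.8458/86.8623) + (0.0332 + 0.5·0.2228²)·6.5171] / (0.2228·√6.5171)
   = [0.968724 + 0.378122] / 0.568777 = 2.367966
d₂ = d₁ − σ√T = 2.367966 − 0.568777 = 1.799189
N(d₁) = 0.991057,  N(d₂) = 0.964006,  e^(−rT) = 0.805439
E₀ = V₀·N(d₁) − D·e^(−rT)·N(d₂)
   = 228.8458·0.991057 − 86.8623·0.805439·0.964006 = 159.355174

E0=159.3552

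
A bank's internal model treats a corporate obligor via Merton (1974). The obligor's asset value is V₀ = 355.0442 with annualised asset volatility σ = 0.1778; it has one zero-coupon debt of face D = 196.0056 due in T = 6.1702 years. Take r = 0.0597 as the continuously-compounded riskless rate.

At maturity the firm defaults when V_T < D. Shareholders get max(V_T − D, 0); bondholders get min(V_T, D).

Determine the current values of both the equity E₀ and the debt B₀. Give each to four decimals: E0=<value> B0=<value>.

d₁ = [ln(V₀/D) + (r + σ²/2)T] / (σ√T)
   = [ln(355.0442/196.0056) + (0.0597 + 0.5·0.1778²)·6.1702] / (0.1778·√6.1702)
   = [0.594099 + 0.465890] / 0.441653 = 2.400048
d₂ = d₁ − σ√T = 2.400048 − 0.441653 = 1.958395
N(d₁) = 0.991804,  N(d₂) = 0.974908,  e^(−rT) = 0.691867
E₀ = V₀·N(d₁) − D·e^(−rT)·N(d₂)
   = 355.0442·0.991804 − 196.0056·0.691867·0.974908 = 219.926910
B₀ = V₀ − E₀ = 355.0442 − 219.926910 = 135.117290

E0=219.9269 B0=135.1173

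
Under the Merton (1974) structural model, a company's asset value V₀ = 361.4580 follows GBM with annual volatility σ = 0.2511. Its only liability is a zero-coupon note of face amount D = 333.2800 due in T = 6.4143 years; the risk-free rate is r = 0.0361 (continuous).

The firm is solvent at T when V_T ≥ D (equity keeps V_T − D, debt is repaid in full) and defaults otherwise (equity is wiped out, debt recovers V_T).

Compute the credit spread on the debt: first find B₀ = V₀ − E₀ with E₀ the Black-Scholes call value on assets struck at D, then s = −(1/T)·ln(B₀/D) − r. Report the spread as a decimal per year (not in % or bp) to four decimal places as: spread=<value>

spread=0.0245

d₁ = [ln(V₀/D) + (r + σ²/2)T] / (σ√T)
   = [ln(361.4580/333.2800) + (0.0361 + 0.5·0.2511²)·6.4143] / (0.2511·√6.4143)
   = [0.081163 + 0.433771] / 0.635948 = 0.809711
d₂ = d₁ − σ√T = 0.809711 − 0.635948 = 0.173763
N(d₁) = 0.790947,  N(d₂) = 0.568974,  e^(−rT) = 0.793298
E₀ = V₀·N(d₁) − D·e^(−rT)·N(d₂)
   = 361.4580·0.790947 − 333.2800·0.793298·0.568974 = 135.462736
B₀ = V₀ − E₀ = 361.4580 − 135.462736 = 225.995264
spread = −(1/T)·ln(B₀/D) − r = −(1/6.4143)·ln(225.995264/333.2800) − 0.0361 = 0.02446295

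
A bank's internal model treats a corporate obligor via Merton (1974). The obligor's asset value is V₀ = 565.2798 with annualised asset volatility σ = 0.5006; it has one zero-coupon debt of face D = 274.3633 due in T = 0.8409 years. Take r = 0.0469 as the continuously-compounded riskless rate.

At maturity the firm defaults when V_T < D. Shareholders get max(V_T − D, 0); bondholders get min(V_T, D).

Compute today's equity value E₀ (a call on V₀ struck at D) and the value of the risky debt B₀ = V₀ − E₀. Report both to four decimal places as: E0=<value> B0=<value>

E0=305.0230 B0=260.2568

d₁ = [ln(V₀/D) + (r + σ²/2)T] / (σ√T)
   = [ln(565.2798/274.3633) + (0.0469 + 0.5·0.5006²)·0.8409] / (0.5006·√0.8409)
   = [0.722868 + 0.144803] / 0.459053 = 1.890131
d₂ = d₁ − σ√T = 1.890131 − 0.459053 = 1.431078
N(d₁) = 0.970630,  N(d₂) = 0.923796,  e^(−rT) = 0.961329
E₀ = V₀·N(d₁) − D·e^(−rT)·N(d₂)
   = 565.2798·0.970630 − 274.3633·0.961329·0.923796 = 305.022974
B₀ = V₀ − E₀ = 565.2798 − 305.022974 = 260.256826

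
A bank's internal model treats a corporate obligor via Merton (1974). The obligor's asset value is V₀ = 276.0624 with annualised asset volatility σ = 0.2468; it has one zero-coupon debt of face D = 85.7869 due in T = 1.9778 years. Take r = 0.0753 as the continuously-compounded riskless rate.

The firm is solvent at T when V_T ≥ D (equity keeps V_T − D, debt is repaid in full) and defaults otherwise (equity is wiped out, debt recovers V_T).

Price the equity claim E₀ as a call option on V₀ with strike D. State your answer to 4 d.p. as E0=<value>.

E0=202.1466

d₁ = [ln(V₀/D) + (r + σ²/2)T] / (σ√T)
   = [ln(276.0624/85.7869) + (0.0753 + 0.5·0.2468²)·1.9778] / (0.2468·√1.9778)
   = [1.168761 + 0.209162] / 0.347085 = 3.969983
d₂ = d₁ − σ√T = 3.969983 − 0.347085 = 3.622898
N(d₁) = 0.999964,  N(d₂) = 0.999854,  e^(−rT) = 0.861631
E₀ = V₀·N(d₁) − D·e^(−rT)·N(d₂)
   = 276.0624·0.999964 − 85.7869·0.861631·0.999854 = 202.146605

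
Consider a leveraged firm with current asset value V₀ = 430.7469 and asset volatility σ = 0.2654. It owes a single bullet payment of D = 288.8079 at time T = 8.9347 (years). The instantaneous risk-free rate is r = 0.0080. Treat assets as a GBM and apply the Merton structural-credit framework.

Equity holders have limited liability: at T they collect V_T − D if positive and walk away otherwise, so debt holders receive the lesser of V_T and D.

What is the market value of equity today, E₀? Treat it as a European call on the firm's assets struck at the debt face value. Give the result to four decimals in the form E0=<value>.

E0=205.9526

d₁ = [ln(V₀/D) + (r + σ²/2)T] / (σ√T)
   = [ln(430.7469/288.8079) + (0.0080 + 0.5·0.2654²)·8.9347] / (0.2654·√8.9347)
   = [0.399759 + 0.386145] / 0.793306 = 0.990669
d₂ = d₁ − σ√T = 0.990669 − 0.793306 = 0.197363
N(d₁) = 0.839076,  N(d₂) = 0.578228,  e^(−rT) = 0.931017
E₀ = V₀·N(d₁) − D·e^(−rT)·N(d₂)
   = 430.7469·0.839076 − 288.8079·0.931017·0.578228 = 205.952618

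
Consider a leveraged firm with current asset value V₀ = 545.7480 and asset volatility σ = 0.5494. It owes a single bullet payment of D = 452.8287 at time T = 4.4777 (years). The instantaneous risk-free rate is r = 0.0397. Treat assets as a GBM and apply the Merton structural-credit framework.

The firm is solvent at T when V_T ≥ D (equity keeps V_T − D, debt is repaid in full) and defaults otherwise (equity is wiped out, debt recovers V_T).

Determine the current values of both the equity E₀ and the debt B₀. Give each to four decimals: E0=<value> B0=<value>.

d₁ = [ln(V₀/D) + (r + σ²/2)T] / (σ√T)
   = [ln(545.7480/452.8287) + (0.0397 + 0.5·0.5494²)·4.4777] / (0.5494·√4.4777)
   = [0.186643 + 0.853540] / 1.162562 = 0.894734
d₂ = d₁ − σ√T = 0.894734 − 1.162562 = -0.267828
N(d₁) = 0.814535,  N(d₂) = 0.394416,  e^(−rT) = 0.837139
E₀ = V₀·N(d₁) − D·e^(−rT)·N(d₂)
   = 545.7480·0.814535 − 452.8287·0.837139·0.394416 = 295.015594
B₀ = V₀ − E₀ = 545.7480 − 295.015594 = 250.732406

E0=295.0156 B0=250.7324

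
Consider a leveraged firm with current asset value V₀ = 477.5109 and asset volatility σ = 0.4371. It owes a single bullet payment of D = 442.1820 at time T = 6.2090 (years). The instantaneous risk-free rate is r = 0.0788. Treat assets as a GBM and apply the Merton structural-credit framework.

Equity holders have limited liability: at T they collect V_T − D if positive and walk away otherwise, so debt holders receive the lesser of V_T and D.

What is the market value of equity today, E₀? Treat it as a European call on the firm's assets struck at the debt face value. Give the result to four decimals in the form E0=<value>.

d₁ = [ln(V₀/D) + (r + σ²/2)T] / (σ√T)
   = [ln(477.5109/442.1820) + (0.0788 + 0.5·0.4371²)·6.2090] / (0.4371·√6.2090)
   = [0.076865 + 1.082404] / 1.089160 = 1.064370
d₂ = d₁ − σ√T = 1.064370 − 1.089160 = -0.024790
N(d₁) = 0.856419,  N(d₂) = 0.490111,  e^(−rT) = 0.613074
E₀ = V₀·N(d₁) − D·e^(−rT)·N(d₂)
   = 477.5109·0.856419 − 442.1820·0.613074·0.490111 = 276.085153

E0=276.0852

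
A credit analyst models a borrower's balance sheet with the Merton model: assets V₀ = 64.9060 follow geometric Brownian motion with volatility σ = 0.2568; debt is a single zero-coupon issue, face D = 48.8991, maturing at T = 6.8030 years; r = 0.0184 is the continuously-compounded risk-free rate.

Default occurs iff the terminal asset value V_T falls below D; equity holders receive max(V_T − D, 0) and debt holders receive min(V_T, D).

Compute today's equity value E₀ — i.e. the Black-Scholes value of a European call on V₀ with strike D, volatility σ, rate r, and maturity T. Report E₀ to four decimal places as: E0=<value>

E0=27.4701

d₁ = [ln(V₀/D) + (r + σ²/2)T] / (σ√T)
   = [ln(64.9060/48.8991) + (0.0184 + 0.5·0.2568²)·6.8030] / (0.2568·√6.8030)
   = [0.283181 + 0.349491] / 0.669800 = 0.944569
d₂ = d₁ − σ√T = 0.944569 − 0.669800 = 0.274769
N(d₁) = 0.827560,  N(d₂) = 0.608253,  e^(−rT) = 0.882342
E₀ = V₀·N(d₁) − D·e^(−rT)·N(d₂)
   = 64.9060·0.827560 − 48.8991·0.882342·0.608253 = 27.470111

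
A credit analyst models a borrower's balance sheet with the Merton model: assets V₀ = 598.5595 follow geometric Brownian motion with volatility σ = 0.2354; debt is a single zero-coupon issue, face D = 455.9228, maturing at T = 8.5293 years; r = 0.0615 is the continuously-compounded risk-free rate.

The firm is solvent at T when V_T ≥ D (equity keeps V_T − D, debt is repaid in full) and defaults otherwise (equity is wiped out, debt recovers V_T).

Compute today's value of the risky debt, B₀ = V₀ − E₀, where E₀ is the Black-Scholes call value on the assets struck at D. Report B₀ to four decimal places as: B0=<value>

d₁ = [ln(V₀/D) + (r + σ²/2)T] / (σ√T)
   = [ln(598.5595/455.9228) + (0.0615 + 0.5·0.2354²)·8.5293] / (0.2354·√8.5293)
   = [0.272202 + 0.760870] / 0.687485 = 1.502683
d₂ = d₁ − σ√T = 1.502683 − 0.687485 = 0.815199
N(d₁) = 0.933540,  N(d₂) = 0.792521,  e^(−rT) = 0.591820
E₀ = V₀·N(d₁) − D·e^(−rT)·N(d₂)
   = 598.5595·0.933540 − 455.9228·0.591820·0.792521 = 344.937578
B₀ = V₀ − E₀ = 598.5595 − 344.937578 = 253.621922

B0=253.6219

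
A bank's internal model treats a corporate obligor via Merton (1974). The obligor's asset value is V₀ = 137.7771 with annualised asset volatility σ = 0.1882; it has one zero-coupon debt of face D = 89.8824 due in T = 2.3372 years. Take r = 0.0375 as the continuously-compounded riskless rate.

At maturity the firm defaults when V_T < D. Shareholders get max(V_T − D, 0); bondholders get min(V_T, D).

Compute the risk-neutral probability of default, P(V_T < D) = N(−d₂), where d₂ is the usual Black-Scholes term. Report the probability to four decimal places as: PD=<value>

d₁ = [ln(V₀/D) + (r + σ²/2)T] / (σ√T)
   = [ln(137.7771/89.8824) + (0.0375 + 0.5·0.1882²)·2.3372] / (0.1882·√2.3372)
   = [0.427135 + 0.129036] / 0.287718 = 1.933040
d₂ = d₁ − σ√T = 1.933040 − 0.287718 = 1.645321
risk-neutral PD = N(−d₂) = N(-1.645321) = 0.049952

PD=0.0500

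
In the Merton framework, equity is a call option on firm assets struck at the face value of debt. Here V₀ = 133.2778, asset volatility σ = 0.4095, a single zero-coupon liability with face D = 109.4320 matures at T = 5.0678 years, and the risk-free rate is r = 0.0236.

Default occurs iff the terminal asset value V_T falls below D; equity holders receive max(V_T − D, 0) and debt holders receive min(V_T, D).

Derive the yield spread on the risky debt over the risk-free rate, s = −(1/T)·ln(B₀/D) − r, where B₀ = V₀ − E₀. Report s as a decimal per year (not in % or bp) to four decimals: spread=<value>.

spread=0.0588

d₁ = [ln(V₀/D) + (r + σ²/2)T] / (σ√T)
   = [ln(133.2778/109.4320) + (0.0236 + 0.5·0.4095²)·5.0678] / (0.4095·√5.0678)
   = [0.197132 + 0.544510] / 0.921857 = 0.804509
d₂ = d₁ − σ√T = 0.804509 − 0.921857 = -0.117348
N(d₁) = 0.789449,  N(d₂) = 0.453292,  e^(−rT) = 0.887275
E₀ = V₀·N(d₁) − D·e^(−rT)·N(d₂)
   = 133.2778·0.789449 − 109.4320·0.887275·0.453292 = 61.202971
B₀ = V₀ − E₀ = 133.2778 − 61.202971 = 72.074829
spread = −(1/T)·ln(B₀/D) − r = −(1/5.0678)·ln(72.074829/109.4320) − 0.0236 = 0.05880232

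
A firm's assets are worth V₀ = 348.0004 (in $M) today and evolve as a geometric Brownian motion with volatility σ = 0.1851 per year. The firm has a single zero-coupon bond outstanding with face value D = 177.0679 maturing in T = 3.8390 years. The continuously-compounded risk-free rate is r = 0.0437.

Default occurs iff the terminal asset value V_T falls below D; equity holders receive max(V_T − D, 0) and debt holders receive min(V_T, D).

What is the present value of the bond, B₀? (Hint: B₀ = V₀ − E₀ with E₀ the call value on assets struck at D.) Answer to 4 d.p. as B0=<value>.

B0=149.4429

d₁ = [ln(V₀/D) + (r + σ²/2)T] / (σ√T)
   = [ln(348.0004/177.0679) + (0.0437 + 0.5·0.1851²)·3.8390] / (0.1851·√3.8390)
   = [0.675670 + 0.233530] / 0.362673 = 2.506942
d₂ = d₁ − σ√T = 2.506942 − 0.362673 = 2.144268
N(d₁) = 0.993911,  N(d₂) = 0.983994,  e^(−rT) = 0.845553
E₀ = V₀·N(d₁) − D·e^(−rT)·N(d₂)
   = 348.0004·0.993911 − 177.0679·0.845553·0.983994 = 198.557475
B₀ = V₀ − E₀ = 348.0004 − 198.557475 = 149.442925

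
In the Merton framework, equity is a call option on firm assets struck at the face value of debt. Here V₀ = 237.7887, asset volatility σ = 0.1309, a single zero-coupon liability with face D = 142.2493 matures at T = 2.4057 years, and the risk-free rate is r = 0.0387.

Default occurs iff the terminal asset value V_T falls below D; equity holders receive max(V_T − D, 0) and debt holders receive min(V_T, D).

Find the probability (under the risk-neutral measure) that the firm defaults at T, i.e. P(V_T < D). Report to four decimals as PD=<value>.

PD=0.0019

d₁ = [ln(V₀/D) + (r + σ²/2)T] / (σ√T)
   = [ln(237.7887/142.2493) + (0.0387 + 0.5·0.1309²)·2.4057] / (0.1309·√2.4057)
   = [0.513801 + 0.113711] / 0.203030 = 3.090737
d₂ = d₁ − σ√T = 3.090737 − 0.203030 = 2.887707
risk-neutral PD = N(−d₂) = N(-2.887707) = 0.001940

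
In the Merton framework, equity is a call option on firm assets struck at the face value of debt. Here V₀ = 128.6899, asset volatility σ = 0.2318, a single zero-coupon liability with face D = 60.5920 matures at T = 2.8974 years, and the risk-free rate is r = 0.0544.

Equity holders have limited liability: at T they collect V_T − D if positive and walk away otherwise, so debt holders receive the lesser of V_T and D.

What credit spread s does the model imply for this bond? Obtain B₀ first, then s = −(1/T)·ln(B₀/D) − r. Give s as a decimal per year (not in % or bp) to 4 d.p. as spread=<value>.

d₁ = [ln(V₀/D) + (r + σ²/2)T] / (σ√T)
   = [ln(128.6899/60.5920) + (0.0544 + 0.5·0.2318²)·2.8974] / (0.2318·√2.8974)
   = [0.753243 + 0.235459] / 0.394564 = 2.505807
d₂ = d₁ − σ√T = 2.505807 − 0.394564 = 2.111243
N(d₁) = 0.993891,  N(d₂) = 0.982624,  e^(−rT) = 0.854176
E₀ = V₀·N(d₁) − D·e^(−rT)·N(d₂)
   = 128.6899·0.993891 − 60.5920·0.854176·0.982624 = 77.046880
B₀ = V₀ − E₀ = 128.6899 − 77.046880 = 51.643020
spread = −(1/T)·ln(B₀/D) − r = −(1/2.8974)·ln(51.643020/60.5920) − 0.0544 = 0.00075560

spread=0.0008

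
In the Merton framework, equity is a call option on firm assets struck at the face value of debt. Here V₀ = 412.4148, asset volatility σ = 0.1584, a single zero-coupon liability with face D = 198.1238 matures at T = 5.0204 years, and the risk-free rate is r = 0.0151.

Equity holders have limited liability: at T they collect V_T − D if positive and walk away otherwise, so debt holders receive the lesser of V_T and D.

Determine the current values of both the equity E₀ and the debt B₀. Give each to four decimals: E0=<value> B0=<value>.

d₁ = [ln(V₀/D) + (r + σ²/2)T] / (σ√T)
   = [ln(412.4148/198.1238) + (0.0151 + 0.5·0.1584²)·5.0204] / (0.1584·√5.0204)
   = [0.733138 + 0.138790] / 0.354915 = 2.456723
d₂ = d₁ − σ√T = 2.456723 − 0.354915 = 2.101808
N(d₁) = 0.992989,  N(d₂) = 0.982215,  e^(−rT) = 0.926994
E₀ = V₀·N(d₁) − D·e^(−rT)·N(d₂)
   = 412.4148·0.992989 − 198.1238·0.926994·0.982215 = 229.130345
B₀ = V₀ − E₀ = 412.4148 − 229.130345 = 183.284455

E0=229.1303 B0=183.2845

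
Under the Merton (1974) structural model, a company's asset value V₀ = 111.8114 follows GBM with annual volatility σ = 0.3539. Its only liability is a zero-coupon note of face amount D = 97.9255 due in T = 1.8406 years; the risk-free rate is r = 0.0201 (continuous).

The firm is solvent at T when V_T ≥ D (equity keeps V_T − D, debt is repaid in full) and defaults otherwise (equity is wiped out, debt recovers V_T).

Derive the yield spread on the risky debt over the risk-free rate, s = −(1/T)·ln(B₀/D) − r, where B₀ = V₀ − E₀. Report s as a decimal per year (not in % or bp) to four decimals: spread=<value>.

d₁ = [ln(V₀/D) + (r + σ²/2)T] / (σ√T)
   = [ln(111.8114/97.9255) + (0.0201 + 0.5·0.3539²)·1.8406] / (0.3539·√1.8406)
   = [0.132607 + 0.152259] / 0.480132 = 0.593308
d₂ = d₁ − σ√T = 0.593308 − 0.480132 = 0.113176
N(d₁) = 0.723512,  N(d₂) = 0.545055,  e^(−rT) = 0.963680
E₀ = V₀·N(d₁) − D·e^(−rT)·N(d₂)
   = 111.8114·0.723512 − 97.9255·0.963680·0.545055 = 29.460768
B₀ = V₀ − E₀ = 111.8114 − 29.460768 = 82.350632
spread = −(1/T)·ln(B₀/D) − r = −(1/1.8406)·ln(82.350632/97.9255) − 0.0201 = 0.07401108

spread=0.0740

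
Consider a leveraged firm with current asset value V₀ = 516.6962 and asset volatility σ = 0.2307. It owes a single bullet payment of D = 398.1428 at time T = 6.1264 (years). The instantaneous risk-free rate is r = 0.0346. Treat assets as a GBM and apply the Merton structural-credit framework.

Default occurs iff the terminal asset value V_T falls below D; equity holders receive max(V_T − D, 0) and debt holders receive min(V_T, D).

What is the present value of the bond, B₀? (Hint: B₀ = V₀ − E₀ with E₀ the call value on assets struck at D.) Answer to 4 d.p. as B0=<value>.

B0=296.0694

d₁ = [ln(V₀/D) + (r + σ²/2)T] / (σ√T)
   = [ln(516.6962/398.1428) + (0.0346 + 0.5·0.2307²)·6.1264] / (0.2307·√6.1264)
   = [0.260644 + 0.375005] / 0.571019 = 1.113184
d₂ = d₁ − σ√T = 1.113184 − 0.571019 = 0.542166
N(d₁) = 0.867185,  N(d₂) = 0.706148,  e^(−rT) = 0.808986
E₀ = V₀·N(d₁) − D·e^(−rT)·N(d₂)
   = 516.6962·0.867185 − 398.1428·0.808986·0.706148 = 220.626801
B₀ = V₀ − E₀ = 516.6962 − 220.626801 = 296.069399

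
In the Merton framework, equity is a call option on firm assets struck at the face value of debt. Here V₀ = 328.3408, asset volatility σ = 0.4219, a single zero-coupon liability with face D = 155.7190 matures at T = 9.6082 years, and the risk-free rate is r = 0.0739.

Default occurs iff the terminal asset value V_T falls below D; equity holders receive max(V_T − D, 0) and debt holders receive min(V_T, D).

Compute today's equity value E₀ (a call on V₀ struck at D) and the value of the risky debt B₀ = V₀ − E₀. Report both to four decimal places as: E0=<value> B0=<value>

E0=263.8372 B0=64.5036

d₁ = [ln(V₀/D) + (r + σ²/2)T] / (σ√T)
   = [ln(328.3408/155.7190) + (0.0739 + 0.5·0.4219²)·9.6082] / (0.4219·√9.6082)
   = [0.745999 + 1.565174] / 1.307768 = 1.767266
d₂ = d₁ − σ√T = 1.767266 − 1.307768 = 0.459498
N(d₁) = 0.961408,  N(d₂) = 0.677062,  e^(−rT) = 0.491622
E₀ = V₀·N(d₁) − D·e^(−rT)·N(d₂)
   = 328.3408·0.961408 − 155.7190·0.491622·0.677062 = 263.837170
B₀ = V₀ − E₀ = 328.3408 − 263.837170 = 64.503630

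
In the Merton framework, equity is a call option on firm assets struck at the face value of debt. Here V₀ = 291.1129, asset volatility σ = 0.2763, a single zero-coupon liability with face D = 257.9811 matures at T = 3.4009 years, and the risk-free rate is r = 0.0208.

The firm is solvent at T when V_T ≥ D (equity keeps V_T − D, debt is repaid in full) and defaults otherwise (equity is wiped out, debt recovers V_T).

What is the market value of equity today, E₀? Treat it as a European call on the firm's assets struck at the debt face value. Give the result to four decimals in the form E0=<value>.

d₁ = [ln(V₀/D) + (r + σ²/2)T] / (σ√T)
   = [ln(291.1129/257.9811) + (0.0208 + 0.5·0.2763²)·3.4009] / (0.2763·√3.4009)
   = [0.120825 + 0.200554] / 0.509539 = 0.630724
d₂ = d₁ − σ√T = 0.630724 − 0.509539 = 0.121185
N(d₁) = 0.735890,  N(d₂) = 0.548228,  e^(−rT) = 0.931705
E₀ = V₀·N(d₁) − D·e^(−rT)·N(d₂)
   = 291.1129·0.735890 − 257.9811·0.931705·0.548228 = 82.453655

E0=82.4537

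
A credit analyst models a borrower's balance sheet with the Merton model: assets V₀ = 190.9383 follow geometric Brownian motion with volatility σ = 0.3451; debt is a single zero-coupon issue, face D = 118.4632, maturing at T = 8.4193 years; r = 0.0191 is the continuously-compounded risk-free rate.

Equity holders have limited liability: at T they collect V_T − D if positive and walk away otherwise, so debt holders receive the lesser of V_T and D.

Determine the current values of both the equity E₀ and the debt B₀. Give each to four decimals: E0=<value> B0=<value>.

d₁ = [ln(V₀/D) + (r + σ²/2)T] / (σ√T)
   = [ln(190.9383/118.4632) + (0.0191 + 0.5·0.3451²)·8.4193] / (0.3451·√8.4193)
   = [0.477348 + 0.662153] / 1.001343 = 1.137972
d₂ = d₁ − σ√T = 1.137972 − 1.001343 = 0.136629
N(d₁) = 0.872434,  N(d₂) = 0.554338,  e^(−rT) = 0.851455
E₀ = V₀·N(d₁) − D·e^(−rT)·N(d₂)
   = 190.9383·0.872434 − 118.4632·0.851455·0.554338 = 110.667156
B₀ = V₀ − E₀ = 190.9383 − 110.667156 = 80.271144

E0=110.6672 B0=80.2711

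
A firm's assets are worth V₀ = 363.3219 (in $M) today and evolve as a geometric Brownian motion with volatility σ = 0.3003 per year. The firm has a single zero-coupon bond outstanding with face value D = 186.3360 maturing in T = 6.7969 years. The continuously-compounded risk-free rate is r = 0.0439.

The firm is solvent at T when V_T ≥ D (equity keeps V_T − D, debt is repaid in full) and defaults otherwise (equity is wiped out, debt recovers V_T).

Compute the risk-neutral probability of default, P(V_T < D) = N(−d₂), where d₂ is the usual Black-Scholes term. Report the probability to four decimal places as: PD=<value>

d₁ = [ln(V₀/D) + (r + σ²/2)T] / (σ√T)
   = [ln(363.3219/186.3360) + (0.0439 + 0.5·0.3003²)·6.7969] / (0.3003·√6.7969)
   = [0.667738 + 0.604856] / 0.782908 = 1.625471
d₂ = d₁ − σ√T = 1.625471 − 0.782908 = 0.842563
risk-neutral PD = N(−d₂) = N(-0.842563) = 0.199737

PD=0.1997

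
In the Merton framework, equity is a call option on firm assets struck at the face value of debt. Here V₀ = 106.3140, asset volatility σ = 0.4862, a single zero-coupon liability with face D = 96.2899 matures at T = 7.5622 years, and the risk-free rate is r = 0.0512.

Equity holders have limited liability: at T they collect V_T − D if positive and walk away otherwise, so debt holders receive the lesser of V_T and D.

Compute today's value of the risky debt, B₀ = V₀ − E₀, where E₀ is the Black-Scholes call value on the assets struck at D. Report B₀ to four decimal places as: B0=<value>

d₁ = [ln(V₀/D) + (r + σ²/2)T] / (σ√T)
   = [ln(106.3140/96.2899) + (0.0512 + 0.5·0.4862²)·7.5622] / (0.4862·√7.5622)
   = [0.099034 + 1.281001] / 1.337023 = 1.032169
d₂ = d₁ − σ√T = 1.032169 − 1.337023 = -0.304855
N(d₁) = 0.849004,  N(d₂) = 0.380238,  e^(−rT) = 0.678966
E₀ = V₀·N(d₁) − D·e^(−rT)·N(d₂)
   = 106.3140·0.849004 − 96.2899·0.678966·0.380238 = 65.401903
B₀ = V₀ − E₀ = 106.3140 − 65.401903 = 40.912097

B0=40.9121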